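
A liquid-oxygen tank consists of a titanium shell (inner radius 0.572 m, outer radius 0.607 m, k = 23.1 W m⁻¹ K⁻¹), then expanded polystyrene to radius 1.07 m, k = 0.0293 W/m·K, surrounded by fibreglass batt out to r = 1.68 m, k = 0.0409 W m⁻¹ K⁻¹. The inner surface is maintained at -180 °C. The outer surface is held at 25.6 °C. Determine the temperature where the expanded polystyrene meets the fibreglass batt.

Resistance network (inner→outer):
  R_titanium = (1/0.572 − 1/0.607)/(4πk) = 0.1008/(4π·23.1) = 3.473×10^-4 K/W
  R_expanded polystyrene = (1/0.607 − 1/1.07)/(4πk) = 0.7129/(4π·0.0293) = 1.936 K/W
  R_fibreglass batt = (1/1.07 − 1/1.68)/(4πk) = 0.3393/(4π·0.0409) = 0.6602 K/W
ΣR = 3.473×10^-4 + 1.936 + 0.6602 = 2.597 K/W
Q = ΔT/ΣR = (-180 °C − 25.6 °C)/2.597 = -79.17 W
From the inner boundary to the expanded polystyrene/fibreglass batt interface, ΣR_partial = 1.936 K/W.
T_interface = T_in − Q·ΣR_partial = -180 °C − (-79.17)(1.936) = -26.7 °C

T = -26.7 °C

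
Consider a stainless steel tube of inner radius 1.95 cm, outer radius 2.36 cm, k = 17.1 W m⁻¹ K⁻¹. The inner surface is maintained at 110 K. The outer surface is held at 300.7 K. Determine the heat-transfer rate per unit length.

Q' = 107 kW/m

Q' = 2πk·ΔT/ln(r₂/r₁) = 2π × 17.1 × 190.7 / ln(0.0236/0.0195) = 1.07×10^5 W/m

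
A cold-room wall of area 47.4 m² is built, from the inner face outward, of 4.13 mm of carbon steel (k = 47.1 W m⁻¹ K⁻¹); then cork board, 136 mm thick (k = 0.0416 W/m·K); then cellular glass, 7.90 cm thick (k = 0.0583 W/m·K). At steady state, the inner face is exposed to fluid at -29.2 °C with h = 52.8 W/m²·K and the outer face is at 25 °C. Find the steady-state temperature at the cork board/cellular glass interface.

T = 9.18 °C

Series thermal resistances, inner to outer:
  R_conv,in = 1/(hA) = 1/(52.8·47.4) = 3.996×10^-4 K/W
  R_carbon steel = L/(kA) = 0.00413/(47.1·47.4) = 1.850×10^-6 K/W
  R_cork board = L/(kA) = 0.136/(0.0416·47.4) = 0.06897 K/W
  R_cellular glass = L/(kA) = 0.0790/(0.0583·47.4) = 0.02859 K/W
ΣR = 3.996×10^-4 + 1.850×10^-6 + 0.06897 + 0.02859 = 0.09796 K/W
Q = ΔT/ΣR = (-29.2 °C − 25 °C)/0.09796 = -553.3 W
From the inner boundary to the cork board/cellular glass interface, ΣR_partial = 0.06937 K/W.
T_interface = T_in − Q·ΣR_partial = -29.2 °C − (-553.3)(0.06937) = 9.18 °C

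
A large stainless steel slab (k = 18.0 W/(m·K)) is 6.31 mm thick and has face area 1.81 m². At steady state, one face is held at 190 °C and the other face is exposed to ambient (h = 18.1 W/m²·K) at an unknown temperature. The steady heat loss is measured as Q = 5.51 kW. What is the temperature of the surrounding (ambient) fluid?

Sum the resistances:
  R_stainless steel = L/(kA) = 0.00631/(18.0·1.81) = 1.937×10^-4 K/W
  R_conv,out = 1/(hA) = 1/(18.1·1.81) = 0.03052 K/W
ΣR = 0.03072 K/W
ΔT = Q·ΣR = 5510 × 0.03072 = 169.3 K
Heat flows outward, so T_out = T_in − ΔT = 190 − 169.3 = 20.7 °C

T_out = 20.7 °C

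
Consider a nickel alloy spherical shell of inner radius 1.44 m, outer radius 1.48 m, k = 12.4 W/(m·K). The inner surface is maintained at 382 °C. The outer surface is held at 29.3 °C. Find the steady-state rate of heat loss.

Q = 2.93×10^6 W

Q = 4πk·ΔT/(1/r₁ − 1/r₂) = 4π × 12.4 × 352.7 / (1/1.44 − 1/1.48) = 2.93×10^6 W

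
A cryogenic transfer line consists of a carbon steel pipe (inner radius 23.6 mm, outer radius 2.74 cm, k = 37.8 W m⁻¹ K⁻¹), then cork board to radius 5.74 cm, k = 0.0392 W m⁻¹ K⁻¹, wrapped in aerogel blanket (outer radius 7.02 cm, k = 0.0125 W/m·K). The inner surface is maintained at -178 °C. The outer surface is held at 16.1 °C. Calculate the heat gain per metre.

Q' = 34.9 W/m

Series thermal resistances, inner to outer:
  R'_carbon steel = ln(0.0274/0.0236)/(2πk) = 0.1493/(2π·37.8) = 6.286×10^-4 m·K/W
  R'_cork board = ln(0.0574/0.0274)/(2πk) = 0.7395/(2π·0.0392) = 3.002 m·K/W
  R'_aerogel blanket = ln(0.0702/0.0574)/(2πk) = 0.2013/(2π·0.0125) = 2.563 m·K/W
ΣR = 6.286×10^-4 + 3.002 + 2.563 = 5.566 m·K/W
Q' = ΔT/ΣR = (-178 °C − 16.1 °C)/5.566 = -34.9 W/m
(Negative Q' ⇒ heat flows inward; heat gain = 34.9 W/m.)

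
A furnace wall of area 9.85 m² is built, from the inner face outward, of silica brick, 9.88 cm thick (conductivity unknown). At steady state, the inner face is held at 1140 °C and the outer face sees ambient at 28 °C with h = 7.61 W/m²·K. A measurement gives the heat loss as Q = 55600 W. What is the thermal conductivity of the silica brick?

k = 1.51 W/m·K

ΣR = ΔT/Q = |1140 − 28|/55600 = 0.02000 K/W
Known resistances:
  R_conv,out = 1/(hA) = 1/(7.61·9.85) = 0.01334 K/W
R_silica brick = ΣR − ΣR_known = 0.02000 − 0.01334 = 0.006660 K/W
L/(kA) = 0.006660 ⇒ k = 0.0988/(0.006660·9.85) = 1.51 W/m·K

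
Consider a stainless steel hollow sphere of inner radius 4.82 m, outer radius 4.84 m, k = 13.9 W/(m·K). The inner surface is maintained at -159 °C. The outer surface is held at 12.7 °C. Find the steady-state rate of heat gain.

Q = 3.50×10^7 W

Q = 4πk·ΔT/(1/r₁ − 1/r₂) = 4π × 13.9 × 171.7 / (1/4.82 − 1/4.84) = 3.50×10^7 W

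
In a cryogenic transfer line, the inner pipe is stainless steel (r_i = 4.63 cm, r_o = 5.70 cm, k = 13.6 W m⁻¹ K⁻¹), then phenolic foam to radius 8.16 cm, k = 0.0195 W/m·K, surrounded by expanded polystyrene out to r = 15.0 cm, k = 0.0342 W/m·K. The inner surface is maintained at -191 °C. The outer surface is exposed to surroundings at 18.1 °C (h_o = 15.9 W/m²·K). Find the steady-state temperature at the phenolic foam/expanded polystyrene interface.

Resistance network (inner→outer):
  R'_stainless steel = ln(0.0570/0.0463)/(2πk) = 0.2079/(2π·13.6) = 0.002433 m·K/W
  R'_phenolic foam = ln(0.0816/0.0570)/(2πk) = 0.3588/(2π·0.0195) = 2.928 m·K/W
  R'_expanded polystyrene = ln(0.150/0.0816)/(2πk) = 0.6088/(2π·0.0342) = 2.833 m·K/W
  R'_conv,out = 1/(2πr h) = 1/(2π·0.150·15.9) = 0.06673 m·K/W
ΣR = 0.002433 + 2.928 + 2.833 + 0.06673 = 5.830 m·K/W
Q' = ΔT/ΣR = (-191 °C − 18.1 °C)/5.830 = -35.87 W/m
From the inner boundary to the phenolic foam/expanded polystyrene interface, ΣR_partial = 2.930 m·K/W.
T_interface = T_in − Q'·ΣR_partial = -191 °C − (-35.87)(2.930) = -85.9 °C

T = -85.9 °C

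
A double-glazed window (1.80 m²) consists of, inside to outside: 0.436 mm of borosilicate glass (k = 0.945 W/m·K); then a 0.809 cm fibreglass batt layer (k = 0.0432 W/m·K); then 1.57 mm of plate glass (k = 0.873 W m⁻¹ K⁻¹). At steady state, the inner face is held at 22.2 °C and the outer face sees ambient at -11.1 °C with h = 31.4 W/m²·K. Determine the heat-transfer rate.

Q = 271 W

Treat each layer as a resistance in series:
  R_borosilicate glass = L/(kA) = 4.36×10^-4/(0.945·1.80) = 2.563×10^-4 K/W
  R_fibreglass batt = L/(kA) = 0.00809/(0.0432·1.80) = 0.1040 K/W
  R_plate glass = L/(kA) = 0.00157/(0.873·1.80) = 9.991×10^-4 K/W
  R_conv,out = 1/(hA) = 1/(31.4·1.80) = 0.01769 K/W
ΣR = 2.563×10^-4 + 0.1040 + 9.991×10^-4 + 0.01769 = 0.1229 K/W
Q = ΔT/ΣR = (22.2 °C − -11.1 °C)/0.1229 = 271 W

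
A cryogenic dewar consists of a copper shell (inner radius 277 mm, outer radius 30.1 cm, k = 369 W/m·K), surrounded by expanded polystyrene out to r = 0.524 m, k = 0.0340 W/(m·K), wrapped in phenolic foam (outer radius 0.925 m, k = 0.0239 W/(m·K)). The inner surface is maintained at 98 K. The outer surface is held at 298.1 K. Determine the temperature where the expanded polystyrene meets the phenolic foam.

T = 207.2 K

Resistance network (inner→outer):
  R_copper = (1/0.277 − 1/0.301)/(4πk) = 0.2878/(4π·369) = 6.208×10^-5 K/W
  R_expanded polystyrene = (1/0.301 − 1/0.524)/(4πk) = 1.414/(4π·0.0340) = 3.309 K/W
  R_phenolic foam = (1/0.524 − 1/0.925)/(4πk) = 0.8273/(4π·0.0239) = 2.755 K/W
ΣR = 6.208×10^-5 + 3.309 + 2.755 = 6.064 K/W
Q = ΔT/ΣR = (98 K − 298.1 K)/6.064 = -33.00 W
From the inner boundary to the expanded polystyrene/phenolic foam interface, ΣR_partial = 3.309 K/W.
T_interface = T_in − Q·ΣR_partial = 98 K − (-33.00)(3.309) = 207.2 K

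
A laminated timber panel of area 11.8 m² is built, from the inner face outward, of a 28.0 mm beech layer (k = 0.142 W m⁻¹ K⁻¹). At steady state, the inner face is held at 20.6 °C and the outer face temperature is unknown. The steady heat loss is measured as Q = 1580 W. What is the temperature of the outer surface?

T_out = -5.80 °C

Series resistances:
  R_beech = L/(kA) = 0.0280/(0.142·11.8) = 0.01671 K/W
ΣR = 0.01671 K/W
ΔT = Q·ΣR = 1580 × 0.01671 = 26.40 K
Heat flows outward, so T_out = T_in − ΔT = 20.6 − 26.40 = -5.80 °C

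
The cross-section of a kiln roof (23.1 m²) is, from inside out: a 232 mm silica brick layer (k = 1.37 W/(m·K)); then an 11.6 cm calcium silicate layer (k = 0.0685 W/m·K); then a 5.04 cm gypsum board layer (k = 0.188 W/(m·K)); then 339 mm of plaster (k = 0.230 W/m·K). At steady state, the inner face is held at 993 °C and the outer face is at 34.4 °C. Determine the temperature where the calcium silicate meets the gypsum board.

T = 498 °C

Resistance network (inner→outer):
  R_silica brick = L/(kA) = 0.232/(1.37·23.1) = 0.007331 K/W
  R_calcium silicate = L/(kA) = 0.116/(0.0685·23.1) = 0.07331 K/W
  R_gypsum board = L/(kA) = 0.0504/(0.188·23.1) = 0.01161 K/W
  R_plaster = L/(kA) = 0.339/(0.230·23.1) = 0.06381 K/W
ΣR = 0.007331 + 0.07331 + 0.01161 + 0.06381 = 0.1561 K/W
Q = ΔT/ΣR = (993 °C − 34.4 °C)/0.1561 = 6141 W
From the inner boundary to the calcium silicate/gypsum board interface, ΣR_partial = 0.08064 K/W.
T_interface = T_in − Q·ΣR_partial = 993 °C − (6141)(0.08064) = 498 °C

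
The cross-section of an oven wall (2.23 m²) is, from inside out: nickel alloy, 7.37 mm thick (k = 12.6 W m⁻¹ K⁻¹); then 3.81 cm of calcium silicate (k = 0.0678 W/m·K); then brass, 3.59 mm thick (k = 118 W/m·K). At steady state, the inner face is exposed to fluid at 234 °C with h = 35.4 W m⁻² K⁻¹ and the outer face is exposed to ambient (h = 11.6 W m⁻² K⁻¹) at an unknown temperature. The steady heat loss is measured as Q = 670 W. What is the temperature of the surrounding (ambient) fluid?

Series resistances:
  R_conv,in = 1/(hA) = 1/(35.4·2.23) = 0.01267 K/W
  R_nickel alloy = L/(kA) = 0.00737/(12.6·2.23) = 2.623×10^-4 K/W
  R_calcium silicate = L/(kA) = 0.0381/(0.0678·2.23) = 0.2520 K/W
  R_brass = L/(kA) = 0.00359/(118·2.23) = 1.364×10^-5 K/W
  R_conv,out = 1/(hA) = 1/(11.6·2.23) = 0.03866 K/W
ΣR = 0.3036 K/W
ΔT = Q·ΣR = 670 × 0.3036 = 203.4 K
Heat flows outward, so T_out = T_in − ΔT = 234 − 203.4 = 30.6 °C

T_out = 30.6 °C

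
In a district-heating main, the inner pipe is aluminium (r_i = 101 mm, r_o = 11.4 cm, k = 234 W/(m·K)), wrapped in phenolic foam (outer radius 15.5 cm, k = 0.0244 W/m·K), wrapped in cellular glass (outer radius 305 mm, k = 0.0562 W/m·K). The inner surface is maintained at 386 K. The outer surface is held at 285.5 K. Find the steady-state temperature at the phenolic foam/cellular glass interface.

Treat each layer as a resistance in series:
  R'_aluminium = ln(0.114/0.101)/(2πk) = 0.1211/(2π·234) = 8.235×10^-5 m·K/W
  R'_phenolic foam = ln(0.155/0.114)/(2πk) = 0.3072/(2π·0.0244) = 2.004 m·K/W
  R'_cellular glass = ln(0.305/0.155)/(2πk) = 0.6769/(2π·0.0562) = 1.917 m·K/W
ΣR = 8.235×10^-5 + 2.004 + 1.917 = 3.921 m·K/W
Q' = ΔT/ΣR = (386 K − 285.5 K)/3.921 = 25.63 W/m
From the inner boundary to the phenolic foam/cellular glass interface, ΣR_partial = 2.004 m·K/W.
T_interface = T_in − Q'·ΣR_partial = 386 K − (25.63)(2.004) = 334.6 K

T = 334.6 K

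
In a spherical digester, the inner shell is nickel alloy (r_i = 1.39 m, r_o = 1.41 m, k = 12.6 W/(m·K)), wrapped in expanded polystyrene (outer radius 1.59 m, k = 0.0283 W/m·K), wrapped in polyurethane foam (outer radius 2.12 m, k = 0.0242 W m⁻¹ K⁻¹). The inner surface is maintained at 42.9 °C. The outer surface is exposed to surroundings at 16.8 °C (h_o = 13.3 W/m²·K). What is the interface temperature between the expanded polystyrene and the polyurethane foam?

T = 35.0 °C

Treat each layer as a resistance in series:
  R_nickel alloy = (1/1.39 − 1/1.41)/(4πk) = 0.01020/(4π·12.6) = 6.445×10^-5 K/W
  R_expanded polystyrene = (1/1.41 − 1/1.59)/(4πk) = 0.08029/(4π·0.0283) = 0.2258 K/W
  R_polyurethane foam = (1/1.59 − 1/2.12)/(4πk) = 0.1572/(4π·0.0242) = 0.5170 K/W
  R_conv,out = 1/(4πr²h) = 1/(4π·2.12²·13.3) = 0.001331 K/W
ΣR = 6.445×10^-5 + 0.2258 + 0.5170 + 0.001331 = 0.7442 K/W
Q = ΔT/ΣR = (42.9 °C − 16.8 °C)/0.7442 = 35.07 W
From the inner boundary to the expanded polystyrene/polyurethane foam interface, ΣR_partial = 0.2259 K/W.
T_interface = T_in − Q·ΣR_partial = 42.9 °C − (35.07)(0.2259) = 35.0 °C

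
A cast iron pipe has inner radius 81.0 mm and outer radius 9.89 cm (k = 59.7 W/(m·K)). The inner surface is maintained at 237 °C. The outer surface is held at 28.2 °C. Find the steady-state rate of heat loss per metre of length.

Q' = 2πk·ΔT/ln(r₂/r₁) = 2π × 59.7 × 208.8 / ln(0.0989/0.0810) = 3.92×10^5 W/m

Q' = 392 kW/m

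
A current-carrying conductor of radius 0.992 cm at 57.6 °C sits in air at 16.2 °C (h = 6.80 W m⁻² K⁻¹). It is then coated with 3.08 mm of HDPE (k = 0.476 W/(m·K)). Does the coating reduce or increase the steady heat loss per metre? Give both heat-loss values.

increases: 17.5 → 21.9 W/m

Critical radius for a cylinder: r_cr = k/h = 0.0700 m = 7.00 cm.
Outer radius after coating: r₂ = 0.00992 + 0.00308 = 0.01300 m.
Since r₁ < r_cr and r₂ ≤ r_cr, the coating moves toward the maximum at r_cr — heat loss rises.
Bare: R = 1/(2πr₁h) = 2.359 m·K/W; Q = 41.4/2.359 = 17.5 W/m.
Coated: R = R_cond + R_conv = 1.891 m·K/W; Q = 41.4/1.891 = 21.9 W/m.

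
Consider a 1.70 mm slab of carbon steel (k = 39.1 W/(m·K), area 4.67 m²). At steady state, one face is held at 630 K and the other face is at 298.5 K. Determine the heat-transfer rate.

Q = kA·ΔT/L = 39.1 × 4.67 × |630 K − 298.5 K| / 0.00170 = 3.56×10^7 W

Q = 35600 kW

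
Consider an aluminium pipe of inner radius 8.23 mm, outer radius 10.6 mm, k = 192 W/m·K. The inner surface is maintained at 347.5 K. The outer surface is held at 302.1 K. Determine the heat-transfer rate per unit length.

Q' = 216 kW/m

Q' = 2πk·ΔT/ln(r₂/r₁) = 2π × 192 × 45.4 / ln(0.0106/0.00823) = 2.16×10^5 W/m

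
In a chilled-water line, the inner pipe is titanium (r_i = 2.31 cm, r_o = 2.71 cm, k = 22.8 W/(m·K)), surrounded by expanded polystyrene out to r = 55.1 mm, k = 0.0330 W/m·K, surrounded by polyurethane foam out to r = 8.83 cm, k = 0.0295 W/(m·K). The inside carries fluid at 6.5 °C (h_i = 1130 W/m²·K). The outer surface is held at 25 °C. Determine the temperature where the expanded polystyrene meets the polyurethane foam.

T = 17.1 °C

Resistance network (inner→outer):
  R'_conv,in = 1/(2πr h) = 1/(2π·0.0231·1130) = 0.006097 m·K/W
  R'_titanium = ln(0.0271/0.0231)/(2πk) = 0.1597/(2π·22.8) = 0.001115 m·K/W
  R'_expanded polystyrene = ln(0.0551/0.0271)/(2πk) = 0.7096/(2π·0.0330) = 3.422 m·K/W
  R'_polyurethane foam = ln(0.0883/0.0551)/(2πk) = 0.4716/(2π·0.0295) = 2.544 m·K/W
ΣR = 0.006097 + 0.001115 + 3.422 + 2.544 = 5.973 m·K/W
Q' = ΔT/ΣR = (6.5 °C − 25 °C)/5.973 = -3.097 W/m
From the inner boundary to the expanded polystyrene/polyurethane foam interface, ΣR_partial = 3.429 m·K/W.
T_interface = T_in − Q'·ΣR_partial = 6.5 °C − (-3.097)(3.429) = 17.1 °C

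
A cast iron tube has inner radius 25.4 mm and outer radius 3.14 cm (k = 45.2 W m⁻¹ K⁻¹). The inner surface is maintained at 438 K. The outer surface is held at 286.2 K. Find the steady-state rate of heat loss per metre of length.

Q' = 2.03×10^5 W/m

Q' = 2πk·ΔT/ln(r₂/r₁) = 2π × 45.2 × 151.8 / ln(0.0314/0.0254) = 2.03×10^5 W/m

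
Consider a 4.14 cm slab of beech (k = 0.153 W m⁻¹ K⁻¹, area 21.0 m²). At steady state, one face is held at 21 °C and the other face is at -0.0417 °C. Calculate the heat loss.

Q = kA·ΔT/L = 0.153 × 21.0 × |21 °C − -0.0417 °C| / 0.0414 = 1630 W

Q = 1630 W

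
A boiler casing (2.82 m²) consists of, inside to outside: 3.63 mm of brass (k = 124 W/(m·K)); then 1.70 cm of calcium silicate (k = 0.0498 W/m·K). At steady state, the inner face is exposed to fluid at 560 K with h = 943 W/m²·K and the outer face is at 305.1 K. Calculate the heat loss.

Q = 2.10 kW

Resistance network (inner→outer):
  R_conv,in = 1/(hA) = 1/(943·2.82) = 3.760×10^-4 K/W
  R_brass = L/(kA) = 0.00363/(124·2.82) = 1.038×10^-5 K/W
  R_calcium silicate = L/(kA) = 0.0170/(0.0498·2.82) = 0.1211 K/W
ΣR = 3.760×10^-4 + 1.038×10^-5 + 0.1211 = 0.1215 K/W
Q = ΔT/ΣR = (560 K − 305.1 K)/0.1215 = 2100 W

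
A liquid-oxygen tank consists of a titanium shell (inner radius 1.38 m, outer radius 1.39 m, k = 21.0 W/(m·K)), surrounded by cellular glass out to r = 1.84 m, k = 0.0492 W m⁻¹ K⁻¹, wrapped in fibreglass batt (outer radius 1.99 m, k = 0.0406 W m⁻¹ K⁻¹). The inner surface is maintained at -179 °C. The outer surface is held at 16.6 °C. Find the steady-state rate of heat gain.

Q = 536 W

Series thermal resistances, inner to outer:
  R_titanium = (1/1.38 − 1/1.39)/(4πk) = 0.005213/(4π·21.0) = 1.975×10^-5 K/W
  R_cellular glass = (1/1.39 − 1/1.84)/(4πk) = 0.1759/(4π·0.0492) = 0.2846 K/W
  R_fibreglass batt = (1/1.84 − 1/1.99)/(4πk) = 0.04097/(4π·0.0406) = 0.08029 K/W
ΣR = 1.975×10^-5 + 0.2846 + 0.08029 = 0.3649 K/W
Q = ΔT/ΣR = (-179 °C − 16.6 °C)/0.3649 = -536 W
(Negative Q ⇒ heat flows inward; heat gain = 536 W.)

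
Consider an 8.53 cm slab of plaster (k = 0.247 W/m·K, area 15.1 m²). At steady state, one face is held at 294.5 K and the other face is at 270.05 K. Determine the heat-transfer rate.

Q = kA·ΔT/L = 0.247 × 15.1 × |294.5 K − 270.05 K| / 0.0853 = 1070 W

Q = 1070 W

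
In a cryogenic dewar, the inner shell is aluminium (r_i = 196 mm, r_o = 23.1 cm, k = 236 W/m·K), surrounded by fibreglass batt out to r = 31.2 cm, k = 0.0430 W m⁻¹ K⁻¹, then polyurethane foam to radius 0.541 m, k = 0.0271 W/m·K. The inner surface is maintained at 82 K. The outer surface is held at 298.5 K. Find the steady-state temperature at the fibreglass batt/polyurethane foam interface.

T = 156 K

Treat each layer as a resistance in series:
  R_aluminium = (1/0.196 − 1/0.231)/(4πk) = 0.7730/(4π·236) = 2.607×10^-4 K/W
  R_fibreglass batt = (1/0.231 − 1/0.312)/(4πk) = 1.124/(4π·0.0430) = 2.080 K/W
  R_polyurethane foam = (1/0.312 − 1/0.541)/(4πk) = 1.357/(4π·0.0271) = 3.984 K/W
ΣR = 2.607×10^-4 + 2.080 + 3.984 = 6.064 K/W
Q = ΔT/ΣR = (82 K − 298.5 K)/6.064 = -35.70 W
From the inner boundary to the fibreglass batt/polyurethane foam interface, ΣR_partial = 2.080 K/W.
T_interface = T_in − Q·ΣR_partial = 82 K − (-35.70)(2.080) = 156 K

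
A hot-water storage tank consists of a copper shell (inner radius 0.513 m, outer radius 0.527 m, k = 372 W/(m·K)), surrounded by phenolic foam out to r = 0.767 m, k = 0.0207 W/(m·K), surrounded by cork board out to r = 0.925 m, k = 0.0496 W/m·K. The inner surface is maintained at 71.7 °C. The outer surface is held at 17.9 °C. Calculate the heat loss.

Treat each layer as a resistance in series:
  R_copper = (1/0.513 − 1/0.527)/(4πk) = 0.05178/(4π·372) = 1.108×10^-5 K/W
  R_phenolic foam = (1/0.527 − 1/0.767)/(4πk) = 0.5938/(4π·0.0207) = 2.283 K/W
  R_cork board = (1/0.767 − 1/0.925)/(4πk) = 0.2227/(4π·0.0496) = 0.3573 K/W
ΣR = 1.108×10^-5 + 2.283 + 0.3573 = 2.640 K/W
Q = ΔT/ΣR = (71.7 °C − 17.9 °C)/2.640 = 20.4 W

Q = 20.4 W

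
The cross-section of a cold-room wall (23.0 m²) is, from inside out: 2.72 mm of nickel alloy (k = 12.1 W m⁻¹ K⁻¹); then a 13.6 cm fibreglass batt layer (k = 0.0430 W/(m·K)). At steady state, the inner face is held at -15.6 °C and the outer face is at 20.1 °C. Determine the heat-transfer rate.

Resistance network (inner→outer):
  R_nickel alloy = L/(kA) = 0.00272/(12.1·23.0) = 9.774×10^-6 K/W
  R_fibreglass batt = L/(kA) = 0.136/(0.0430·23.0) = 0.1375 K/W
ΣR = 9.774×10^-6 + 0.1375 = 0.1375 K/W
Q = ΔT/ΣR = (-15.6 °C − 20.1 °C)/0.1375 = -260 W
(Negative Q ⇒ heat flows inward; heat gain = 260 W.)

Q = 260 W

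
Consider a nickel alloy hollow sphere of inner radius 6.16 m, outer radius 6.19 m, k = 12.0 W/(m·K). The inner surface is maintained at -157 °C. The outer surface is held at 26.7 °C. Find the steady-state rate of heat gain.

Q = 35200 kW

Q = 4πk·ΔT/(1/r₁ − 1/r₂) = 4π × 12.0 × 183.7 / (1/6.16 − 1/6.19) = 3.52×10^7 W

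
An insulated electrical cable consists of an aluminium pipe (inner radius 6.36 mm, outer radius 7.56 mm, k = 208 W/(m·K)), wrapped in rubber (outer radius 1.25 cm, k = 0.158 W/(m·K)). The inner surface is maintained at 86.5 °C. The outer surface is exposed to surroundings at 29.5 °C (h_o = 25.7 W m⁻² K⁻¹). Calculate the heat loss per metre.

Q' = 56.9 W/m

Series thermal resistances, inner to outer:
  R'_aluminium = ln(0.00756/0.00636)/(2πk) = 0.1728/(2π·208) = 1.323×10^-4 m·K/W
  R'_rubber = ln(0.0125/0.00756)/(2πk) = 0.5029/(2π·0.158) = 0.5065 m·K/W
  R'_conv,out = 1/(2πr h) = 1/(2π·0.0125·25.7) = 0.4954 m·K/W
ΣR = 1.323×10^-4 + 0.5065 + 0.4954 = 1.002 m·K/W
Q' = ΔT/ΣR = (86.5 °C − 29.5 °C)/1.002 = 56.9 W/m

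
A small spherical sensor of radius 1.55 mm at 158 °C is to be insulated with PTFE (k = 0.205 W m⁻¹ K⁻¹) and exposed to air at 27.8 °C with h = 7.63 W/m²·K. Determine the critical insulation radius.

For a sphere, r_cr = 2k_ins/h = 2·0.205/7.63 = 0.0537 m = 5.37 cm

r_cr = 5.37 cm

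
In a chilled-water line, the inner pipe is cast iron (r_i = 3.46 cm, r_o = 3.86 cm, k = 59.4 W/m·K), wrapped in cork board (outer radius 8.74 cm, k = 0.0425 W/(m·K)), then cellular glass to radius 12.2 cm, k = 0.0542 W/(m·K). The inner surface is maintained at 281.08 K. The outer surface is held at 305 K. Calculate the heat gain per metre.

Treat each layer as a resistance in series:
  R'_cast iron = ln(0.0386/0.0346)/(2πk) = 0.1094/(2π·59.4) = 2.931×10^-4 m·K/W
  R'_cork board = ln(0.0874/0.0386)/(2πk) = 0.8172/(2π·0.0425) = 3.060 m·K/W
  R'_cellular glass = ln(0.122/0.0874)/(2πk) = 0.3335/(2π·0.0542) = 0.9794 m·K/W
ΣR = 2.931×10^-4 + 3.060 + 0.9794 = 4.040 m·K/W
Q' = ΔT/ΣR = (281.08 K − 305 K)/4.040 = -5.92 W/m
(Negative Q' ⇒ heat flows inward; heat gain = 5.92 W/m.)

Q' = 5.92 W/m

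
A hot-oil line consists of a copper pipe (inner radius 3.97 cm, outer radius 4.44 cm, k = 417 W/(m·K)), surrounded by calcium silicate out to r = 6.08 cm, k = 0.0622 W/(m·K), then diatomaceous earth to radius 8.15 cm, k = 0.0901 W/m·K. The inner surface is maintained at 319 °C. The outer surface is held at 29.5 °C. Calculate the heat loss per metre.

Series thermal resistances, inner to outer:
  R'_copper = ln(0.0444/0.0397)/(2πk) = 0.1119/(2π·417) = 4.270×10^-5 m·K/W
  R'_calcium silicate = ln(0.0608/0.0444)/(2πk) = 0.3144/(2π·0.0622) = 0.8043 m·K/W
  R'_diatomaceous earth = ln(0.0815/0.0608)/(2πk) = 0.2930/(2π·0.0901) = 0.5176 m·K/W
ΣR = 4.270×10^-5 + 0.8043 + 0.5176 = 1.322 m·K/W
Q' = ΔT/ΣR = (319 °C − 29.5 °C)/1.322 = 219 W/m

Q' = 219 W/m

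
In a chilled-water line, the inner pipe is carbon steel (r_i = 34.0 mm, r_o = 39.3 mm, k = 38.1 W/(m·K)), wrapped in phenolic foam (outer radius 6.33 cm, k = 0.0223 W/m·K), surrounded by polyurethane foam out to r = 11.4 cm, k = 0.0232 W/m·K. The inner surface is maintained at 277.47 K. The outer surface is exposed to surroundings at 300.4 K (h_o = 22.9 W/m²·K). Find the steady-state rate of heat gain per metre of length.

Q' = 3.06 W/m

Series thermal resistances, inner to outer:
  R'_carbon steel = ln(0.0393/0.0340)/(2πk) = 0.1449/(2π·38.1) = 6.051×10^-4 m·K/W
  R'_phenolic foam = ln(0.0633/0.0393)/(2πk) = 0.4767/(2π·0.0223) = 3.402 m·K/W
  R'_polyurethane foam = ln(0.114/0.0633)/(2πk) = 0.5883/(2π·0.0232) = 4.036 m·K/W
  R'_conv,out = 1/(2πr h) = 1/(2π·0.114·22.9) = 0.06096 m·K/W
ΣR = 6.051×10^-4 + 3.402 + 4.036 + 0.06096 = 7.500 m·K/W
Q' = ΔT/ΣR = (277.47 K − 300.4 K)/7.500 = -3.06 W/m
(Negative Q' ⇒ heat flows inward; heat gain = 3.06 W/m.)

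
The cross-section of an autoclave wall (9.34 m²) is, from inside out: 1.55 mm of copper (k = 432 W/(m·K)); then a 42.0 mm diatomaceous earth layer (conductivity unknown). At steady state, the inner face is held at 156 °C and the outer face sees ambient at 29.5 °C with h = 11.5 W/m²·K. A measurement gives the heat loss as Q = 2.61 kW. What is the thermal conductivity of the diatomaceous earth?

ΣR = ΔT/Q = |156 − 29.5|/2610 = 0.04847 K/W
Known resistances:
  R_copper = L/(kA) = 0.00155/(432·9.34) = 3.842×10^-7 K/W
  R_conv,out = 1/(hA) = 1/(11.5·9.34) = 0.009310 K/W
R_diatomaceous earth = ΣR − ΣR_known = 0.04847 − 0.009310 = 0.03916 K/W
L/(kA) = 0.03916 ⇒ k = 0.0420/(0.03916·9.34) = 0.115 W/m·K

k = 0.115 W/m·K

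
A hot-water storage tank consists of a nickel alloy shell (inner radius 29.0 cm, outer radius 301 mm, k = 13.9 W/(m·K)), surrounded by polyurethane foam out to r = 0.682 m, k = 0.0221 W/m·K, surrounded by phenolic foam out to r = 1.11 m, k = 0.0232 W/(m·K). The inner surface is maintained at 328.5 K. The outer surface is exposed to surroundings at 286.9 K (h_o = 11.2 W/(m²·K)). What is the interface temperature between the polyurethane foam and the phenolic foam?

Resistance network (inner→outer):
  R_nickel alloy = (1/0.290 − 1/0.301)/(4πk) = 0.1260/(4π·13.9) = 7.214×10^-4 K/W
  R_polyurethane foam = (1/0.301 − 1/0.682)/(4πk) = 1.856/(4π·0.0221) = 6.683 K/W
  R_phenolic foam = (1/0.682 − 1/1.11)/(4πk) = 0.5654/(4π·0.0232) = 1.939 K/W
  R_conv,out = 1/(4πr²h) = 1/(4π·1.11²·11.2) = 0.005767 K/W
ΣR = 7.214×10^-4 + 6.683 + 1.939 + 0.005767 = 8.628 K/W
Q = ΔT/ΣR = (328.5 K − 286.9 K)/8.628 = 4.822 W
From the inner boundary to the polyurethane foam/phenolic foam interface, ΣR_partial = 6.684 K/W.
T_interface = T_in − Q·ΣR_partial = 328.5 K − (4.822)(6.684) = 296.3 K

T = 296.3 K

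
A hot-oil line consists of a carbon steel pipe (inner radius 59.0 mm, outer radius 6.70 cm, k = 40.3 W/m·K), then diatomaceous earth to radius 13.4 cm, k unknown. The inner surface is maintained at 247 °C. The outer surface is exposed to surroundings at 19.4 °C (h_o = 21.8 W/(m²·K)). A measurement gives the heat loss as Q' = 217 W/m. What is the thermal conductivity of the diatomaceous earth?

ΣR = ΔT/Q' = |247 − 19.4|/217 = 1.049 m·K/W
Known resistances:
  R'_carbon steel = ln(0.0670/0.0590)/(2πk) = 0.1272/(2π·40.3) = 5.022×10^-4 m·K/W
  R'_conv,out = 1/(2πr h) = 1/(2π·0.134·21.8) = 0.05448 m·K/W
R_diatomaceous earth = ΣR − ΣR_known = 1.049 − 0.05498 = 0.9940 m·K/W
ln(r₂/r₁)/(2πk) = 0.9940 ⇒ k = 0.6931/(2π·0.9940) = 0.111 W/m·K

k = 0.111 W/m·K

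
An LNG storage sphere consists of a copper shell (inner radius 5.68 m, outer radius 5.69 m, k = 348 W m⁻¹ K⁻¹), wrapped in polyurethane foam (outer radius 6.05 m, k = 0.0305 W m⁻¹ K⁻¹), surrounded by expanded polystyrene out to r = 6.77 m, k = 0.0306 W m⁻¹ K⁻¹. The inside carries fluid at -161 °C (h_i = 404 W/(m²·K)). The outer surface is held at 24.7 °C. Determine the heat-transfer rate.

Treat each layer as a resistance in series:
  R_conv,in = 1/(4πr²h) = 1/(4π·5.68²·404) = 6.105×10^-6 K/W
  R_copper = (1/5.68 − 1/5.69)/(4πk) = 3.094×10^-4/(4π·348) = 7.075×10^-8 K/W
  R_polyurethane foam = (1/5.69 − 1/6.05)/(4πk) = 0.01046/(4π·0.0305) = 0.02729 K/W
  R_expanded polystyrene = (1/6.05 − 1/6.77)/(4πk) = 0.01758/(4π·0.0306) = 0.04571 K/W
ΣR = 6.105×10^-6 + 7.075×10^-8 + 0.02729 + 0.04571 = 0.07301 K/W
Q = ΔT/ΣR = (-161 °C − 24.7 °C)/0.07301 = -2540 W
(Negative Q ⇒ heat flows inward; heat gain = 2540 W.)

Q = 2.54 kW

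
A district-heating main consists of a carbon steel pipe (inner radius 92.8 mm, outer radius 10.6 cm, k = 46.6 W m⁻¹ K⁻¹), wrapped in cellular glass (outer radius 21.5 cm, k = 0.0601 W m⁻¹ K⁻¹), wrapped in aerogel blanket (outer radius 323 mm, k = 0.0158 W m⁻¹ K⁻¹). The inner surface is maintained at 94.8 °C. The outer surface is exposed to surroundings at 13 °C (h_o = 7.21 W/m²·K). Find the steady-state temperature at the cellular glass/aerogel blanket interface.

T = 69.4 °C

Treat each layer as a resistance in series:
  R'_carbon steel = ln(0.106/0.0928)/(2πk) = 0.1330/(2π·46.6) = 4.542×10^-4 m·K/W
  R'_cellular glass = ln(0.215/0.106)/(2πk) = 0.7072/(2π·0.0601) = 1.873 m·K/W
  R'_aerogel blanket = ln(0.323/0.215)/(2πk) = 0.4070/(2π·0.0158) = 4.100 m·K/W
  R'_conv,out = 1/(2πr h) = 1/(2π·0.323·7.21) = 0.06834 m·K/W
ΣR = 4.542×10^-4 + 1.873 + 4.100 + 0.06834 = 6.042 m·K/W
Q' = ΔT/ΣR = (94.8 °C − 13 °C)/6.042 = 13.54 W/m
From the inner boundary to the cellular glass/aerogel blanket interface, ΣR_partial = 1.873 m·K/W.
T_interface = T_in − Q'·ΣR_partial = 94.8 °C − (13.54)(1.873) = 69.4 °C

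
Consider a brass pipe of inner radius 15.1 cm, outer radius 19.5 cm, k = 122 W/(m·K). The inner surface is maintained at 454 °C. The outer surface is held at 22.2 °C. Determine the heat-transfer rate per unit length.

Q' = 2πk·ΔT/ln(r₂/r₁) = 2π × 122 × 431.8 / ln(0.195/0.151) = 1.29×10^6 W/m

Q' = 1.29×10^6 W/m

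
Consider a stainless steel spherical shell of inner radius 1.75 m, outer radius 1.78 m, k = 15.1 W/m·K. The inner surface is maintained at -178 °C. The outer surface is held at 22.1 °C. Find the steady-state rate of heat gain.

Q = 4πk·ΔT/(1/r₁ − 1/r₂) = 4π × 15.1 × 200.1 / (1/1.75 − 1/1.78) = 3.94×10^6 W

Q = 3.94×10^6 W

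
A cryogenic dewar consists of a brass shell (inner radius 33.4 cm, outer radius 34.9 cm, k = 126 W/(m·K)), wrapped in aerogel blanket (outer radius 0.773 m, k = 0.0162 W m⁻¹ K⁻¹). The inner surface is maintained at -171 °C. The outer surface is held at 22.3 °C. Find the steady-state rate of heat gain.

Q = 25.0 W

Series thermal resistances, inner to outer:
  R_brass = (1/0.334 − 1/0.349)/(4πk) = 0.1287/(4π·126) = 8.127×10^-5 K/W
  R_aerogel blanket = (1/0.349 − 1/0.773)/(4πk) = 1.572/(4π·0.0162) = 7.720 K/W
ΣR = 8.127×10^-5 + 7.720 = 7.720 K/W
Q = ΔT/ΣR = (-171 °C − 22.3 °C)/7.720 = -25.0 W
(Negative Q ⇒ heat flows inward; heat gain = 25.0 W.)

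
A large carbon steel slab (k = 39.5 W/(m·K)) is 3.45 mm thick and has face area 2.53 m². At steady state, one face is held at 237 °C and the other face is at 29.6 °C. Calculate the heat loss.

Q = 6010 kW

Q = kA·ΔT/L = 39.5 × 2.53 × |237 °C − 29.6 °C| / 0.00345 = 6.01×10^6 W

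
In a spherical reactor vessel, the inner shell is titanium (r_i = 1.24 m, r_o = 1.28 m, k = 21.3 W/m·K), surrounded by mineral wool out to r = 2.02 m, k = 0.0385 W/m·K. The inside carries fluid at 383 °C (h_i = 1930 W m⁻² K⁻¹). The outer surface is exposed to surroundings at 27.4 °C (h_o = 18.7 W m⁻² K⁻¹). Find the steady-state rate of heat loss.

Resistance network (inner→outer):
  R_conv,in = 1/(4πr²h) = 1/(4π·1.24²·1930) = 2.682×10^-5 K/W
  R_titanium = (1/1.24 − 1/1.28)/(4πk) = 0.02520/(4π·21.3) = 9.415×10^-5 K/W
  R_mineral wool = (1/1.28 − 1/2.02)/(4πk) = 0.2862/(4π·0.0385) = 0.5916 K/W
  R_conv,out = 1/(4πr²h) = 1/(4π·2.02²·18.7) = 0.001043 K/W
ΣR = 2.682×10^-5 + 9.415×10^-5 + 0.5916 + 0.001043 = 0.5928 K/W
Q = ΔT/ΣR = (383 °C − 27.4 °C)/0.5928 = 600 W

Q = 600 W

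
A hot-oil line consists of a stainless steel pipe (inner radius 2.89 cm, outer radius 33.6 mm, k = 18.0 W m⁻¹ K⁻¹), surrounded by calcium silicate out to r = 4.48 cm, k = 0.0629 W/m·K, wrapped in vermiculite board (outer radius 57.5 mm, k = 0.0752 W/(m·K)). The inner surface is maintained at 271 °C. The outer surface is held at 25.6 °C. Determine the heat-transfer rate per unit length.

Treat each layer as a resistance in series:
  R'_stainless steel = ln(0.0336/0.0289)/(2πk) = 0.1507/(2π·18.0) = 0.001332 m·K/W
  R'_calcium silicate = ln(0.0448/0.0336)/(2πk) = 0.2877/(2π·0.0629) = 0.7279 m·K/W
  R'_vermiculite board = ln(0.0575/0.0448)/(2πk) = 0.2496/(2π·0.0752) = 0.5282 m·K/W
ΣR = 0.001332 + 0.7279 + 0.5282 = 1.257 m·K/W
Q' = ΔT/ΣR = (271 °C − 25.6 °C)/1.257 = 195 W/m

Q' = 195 W/m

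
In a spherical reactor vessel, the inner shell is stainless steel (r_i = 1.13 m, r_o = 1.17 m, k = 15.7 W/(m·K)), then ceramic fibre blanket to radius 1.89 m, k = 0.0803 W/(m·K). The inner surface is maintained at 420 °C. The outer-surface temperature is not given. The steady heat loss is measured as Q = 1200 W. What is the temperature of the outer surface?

T_out = 32.6 °C

Series resistances:
  R_stainless steel = (1/1.13 − 1/1.17)/(4πk) = 0.03025/(4π·15.7) = 1.534×10^-4 K/W
  R_ceramic fibre blanket = (1/1.17 − 1/1.89)/(4πk) = 0.3256/(4π·0.0803) = 0.3227 K/W
ΣR = 0.3228 K/W
ΔT = Q·ΣR = 1200 × 0.3228 = 387.4 K
Heat flows outward, so T_out = T_in − ΔT = 420 − 387.4 = 32.6 °C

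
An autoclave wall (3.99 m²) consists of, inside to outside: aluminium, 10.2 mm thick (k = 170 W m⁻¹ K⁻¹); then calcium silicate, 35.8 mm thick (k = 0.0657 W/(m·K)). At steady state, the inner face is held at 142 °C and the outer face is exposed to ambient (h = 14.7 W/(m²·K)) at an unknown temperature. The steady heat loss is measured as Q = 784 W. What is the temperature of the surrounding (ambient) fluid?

Sum the resistances:
  R_aluminium = L/(kA) = 0.0102/(170·3.99) = 1.504×10^-5 K/W
  R_calcium silicate = L/(kA) = 0.0358/(0.0657·3.99) = 0.1366 K/W
  R_conv,out = 1/(hA) = 1/(14.7·3.99) = 0.01705 K/W
ΣR = 0.1536 K/W
ΔT = Q·ΣR = 784 × 0.1536 = 120.4 K
Heat flows outward, so T_out = T_in − ΔT = 142 − 120.4 = 21.6 °C

T_out = 21.6 °C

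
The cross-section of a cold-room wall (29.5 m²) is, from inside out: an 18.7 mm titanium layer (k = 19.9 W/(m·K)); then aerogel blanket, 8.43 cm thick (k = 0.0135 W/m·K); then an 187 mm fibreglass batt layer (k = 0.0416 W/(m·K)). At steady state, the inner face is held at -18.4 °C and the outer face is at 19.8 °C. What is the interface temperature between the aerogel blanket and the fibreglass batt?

T = 3.81 °C

Treat each layer as a resistance in series:
  R_titanium = L/(kA) = 0.0187/(19.9·29.5) = 3.185×10^-5 K/W
  R_aerogel blanket = L/(kA) = 0.0843/(0.0135·29.5) = 0.2117 K/W
  R_fibreglass batt = L/(kA) = 0.187/(0.0416·29.5) = 0.1524 K/W
ΣR = 3.185×10^-5 + 0.2117 + 0.1524 = 0.3641 K/W
Q = ΔT/ΣR = (-18.4 °C − 19.8 °C)/0.3641 = -104.9 W
From the inner boundary to the aerogel blanket/fibreglass batt interface, ΣR_partial = 0.2117 K/W.
T_interface = T_in − Q·ΣR_partial = -18.4 °C − (-104.9)(0.2117) = 3.81 °C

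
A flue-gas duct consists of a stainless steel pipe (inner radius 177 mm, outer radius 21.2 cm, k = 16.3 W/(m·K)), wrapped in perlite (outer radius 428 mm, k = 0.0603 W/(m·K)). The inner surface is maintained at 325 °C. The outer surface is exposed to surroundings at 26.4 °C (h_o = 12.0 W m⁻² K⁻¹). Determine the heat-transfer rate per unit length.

Q' = 158 W/m

Treat each layer as a resistance in series:
  R'_stainless steel = ln(0.212/0.177)/(2πk) = 0.1804/(2π·16.3) = 0.001762 m·K/W
  R'_perlite = ln(0.428/0.212)/(2πk) = 0.7025/(2π·0.0603) = 1.854 m·K/W
  R'_conv,out = 1/(2πr h) = 1/(2π·0.428·12.0) = 0.03099 m·K/W
ΣR = 0.001762 + 1.854 + 0.03099 = 1.887 m·K/W
Q' = ΔT/ΣR = (325 °C − 26.4 °C)/1.887 = 158 W/m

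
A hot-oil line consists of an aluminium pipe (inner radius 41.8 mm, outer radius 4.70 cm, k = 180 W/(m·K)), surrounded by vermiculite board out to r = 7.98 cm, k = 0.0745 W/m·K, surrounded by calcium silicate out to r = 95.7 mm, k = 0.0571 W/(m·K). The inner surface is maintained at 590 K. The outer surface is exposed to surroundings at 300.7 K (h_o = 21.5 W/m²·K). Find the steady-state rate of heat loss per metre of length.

Q' = 169 W/m

Series thermal resistances, inner to outer:
  R'_aluminium = ln(0.0470/0.0418)/(2πk) = 0.1173/(2π·180) = 1.037×10^-4 m·K/W
  R'_vermiculite board = ln(0.0798/0.0470)/(2πk) = 0.5294/(2π·0.0745) = 1.131 m·K/W
  R'_calcium silicate = ln(0.0957/0.0798)/(2πk) = 0.1817/(2π·0.0571) = 0.5064 m·K/W
  R'_conv,out = 1/(2πr h) = 1/(2π·0.0957·21.5) = 0.07735 m·K/W
ΣR = 1.037×10^-4 + 1.131 + 0.5064 + 0.07735 = 1.715 m·K/W
Q' = ΔT/ΣR = (590 K − 300.7 K)/1.715 = 169 W/m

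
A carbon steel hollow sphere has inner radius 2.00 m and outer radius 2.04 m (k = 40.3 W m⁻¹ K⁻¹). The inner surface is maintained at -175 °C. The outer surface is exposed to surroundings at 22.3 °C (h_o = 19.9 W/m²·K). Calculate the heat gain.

Q = 2.01×10^5 W

Series thermal resistances, inner to outer:
  R_carbon steel = (1/2.00 − 1/2.04)/(4πk) = 0.009804/(4π·40.3) = 1.936×10^-5 K/W
  R_conv,out = 1/(4πr²h) = 1/(4π·2.04²·19.9) = 9.609×10^-4 K/W
ΣR = 1.936×10^-5 + 9.609×10^-4 = 9.803×10^-4 K/W
Q = ΔT/ΣR = (-175 °C − 22.3 °C)/9.803×10^-4 = -2.01×10^5 W
(Negative Q ⇒ heat flows inward; heat gain = 2.01×10^5 W.)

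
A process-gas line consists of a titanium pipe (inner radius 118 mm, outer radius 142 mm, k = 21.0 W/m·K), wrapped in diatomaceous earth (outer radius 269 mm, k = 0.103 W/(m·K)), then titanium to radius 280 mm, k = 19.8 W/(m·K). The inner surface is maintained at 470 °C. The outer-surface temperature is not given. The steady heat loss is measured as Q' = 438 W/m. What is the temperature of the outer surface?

Sum the resistances:
  R'_titanium = ln(0.142/0.118)/(2πk) = 0.1851/(2π·21.0) = 0.001403 m·K/W
  R'_diatomaceous earth = ln(0.269/0.142)/(2πk) = 0.6389/(2π·0.103) = 0.9872 m·K/W
  R'_titanium = ln(0.280/0.269)/(2πk) = 0.04008/(2π·19.8) = 3.222×10^-4 m·K/W
ΣR = 0.9889 m·K/W
ΔT = Q'·ΣR = 438 × 0.9889 = 433.1 K
Heat flows outward, so T_out = T_in − ΔT = 470 − 433.1 = 36.9 °C

T_out = 36.9 °C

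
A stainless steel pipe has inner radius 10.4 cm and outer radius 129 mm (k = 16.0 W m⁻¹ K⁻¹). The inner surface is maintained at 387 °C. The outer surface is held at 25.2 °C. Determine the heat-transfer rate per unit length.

Q' = 169 kW/m

Q' = 2πk·ΔT/ln(r₂/r₁) = 2π × 16.0 × 361.8 / ln(0.129/0.104) = 1.69×10^5 W/m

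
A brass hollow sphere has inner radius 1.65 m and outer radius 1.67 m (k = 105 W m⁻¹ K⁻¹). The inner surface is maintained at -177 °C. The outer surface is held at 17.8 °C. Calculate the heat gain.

Q = 4πk·ΔT/(1/r₁ − 1/r₂) = 4π × 105 × 194.8 / (1/1.65 − 1/1.67) = 3.54×10^7 W

Q = 35400 kW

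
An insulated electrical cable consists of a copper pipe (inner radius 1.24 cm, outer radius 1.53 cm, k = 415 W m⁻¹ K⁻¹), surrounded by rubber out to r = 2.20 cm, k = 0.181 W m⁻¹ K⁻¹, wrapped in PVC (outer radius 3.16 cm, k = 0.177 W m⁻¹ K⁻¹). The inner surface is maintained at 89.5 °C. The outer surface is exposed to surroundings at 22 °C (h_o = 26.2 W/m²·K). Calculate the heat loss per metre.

Q' = 80.6 W/m

Treat each layer as a resistance in series:
  R'_copper = ln(0.0153/0.0124)/(2πk) = 0.2102/(2π·415) = 8.060×10^-5 m·K/W
  R'_rubber = ln(0.0220/0.0153)/(2πk) = 0.3632/(2π·0.181) = 0.3194 m·K/W
  R'_PVC = ln(0.0316/0.0220)/(2πk) = 0.3621/(2π·0.177) = 0.3256 m·K/W
  R'_conv,out = 1/(2πr h) = 1/(2π·0.0316·26.2) = 0.1922 m·K/W
ΣR = 8.060×10^-5 + 0.3194 + 0.3256 + 0.1922 = 0.8373 m·K/W
Q' = ΔT/ΣR = (89.5 °C − 22 °C)/0.8373 = 80.6 W/m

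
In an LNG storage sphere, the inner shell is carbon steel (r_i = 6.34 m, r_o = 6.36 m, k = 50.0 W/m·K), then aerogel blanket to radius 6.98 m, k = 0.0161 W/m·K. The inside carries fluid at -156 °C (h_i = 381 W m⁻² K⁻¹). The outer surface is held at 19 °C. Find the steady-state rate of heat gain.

Q = 2.53 kW

Series thermal resistances, inner to outer:
  R_conv,in = 1/(4πr²h) = 1/(4π·6.34²·381) = 5.196×10^-6 K/W
  R_carbon steel = (1/6.34 − 1/6.36)/(4πk) = 4.960×10^-4/(4π·50.0) = 7.894×10^-7 K/W
  R_aerogel blanket = (1/6.36 − 1/6.98)/(4πk) = 0.01397/(4π·0.0161) = 0.06903 K/W
ΣR = 5.196×10^-6 + 7.894×10^-7 + 0.06903 = 0.06904 K/W
Q = ΔT/ΣR = (-156 °C − 19 °C)/0.06904 = -2530 W
(Negative Q ⇒ heat flows inward; heat gain = 2530 W.)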